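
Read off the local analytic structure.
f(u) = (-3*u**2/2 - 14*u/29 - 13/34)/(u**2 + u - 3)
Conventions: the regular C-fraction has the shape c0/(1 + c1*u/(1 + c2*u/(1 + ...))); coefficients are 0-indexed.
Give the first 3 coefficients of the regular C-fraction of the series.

Taylor coefficients (expand at 0): a_0 = 13/102, a_1 = 1805/8874, a_2 = 16247/26622.
c0 = a_0 = 13/102. Peel one level at a time: if S = 1 + c*u/S' with S'(0) = 1, then c is the u-coefficient of S and S' = c*u/(S - 1).
S_1 = c0/f = 1 + (-1805/1131)*u + (-318566/142129)*u^2 + ...; c1 = -1805/1131.
S_2 = c1*u/(S_1 - 1) = 1 + (-955698/680485)*u + ...; c2 = -955698/680485.

The regular C-fraction coefficients are [13/102, -1805/1131, -955698/680485].


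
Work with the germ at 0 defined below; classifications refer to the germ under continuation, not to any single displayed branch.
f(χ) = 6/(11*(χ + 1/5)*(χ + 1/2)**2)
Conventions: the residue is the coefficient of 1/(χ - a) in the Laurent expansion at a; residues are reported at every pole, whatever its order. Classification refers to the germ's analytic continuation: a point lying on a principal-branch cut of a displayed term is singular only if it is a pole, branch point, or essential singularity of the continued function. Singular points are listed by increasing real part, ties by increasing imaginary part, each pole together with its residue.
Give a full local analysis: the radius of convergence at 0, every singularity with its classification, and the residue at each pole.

Radius of convergence at 0: 1/5.
At -1/2: a pole of order 2; residue -200/33.
At -1/5: a pole of order 1; residue 200/33.

Denominator factor (χ + 1/2)^2: pole of order 2 at -1/2, modulus 1/2.
Denominator factor (χ + 1/5): pole of order 1 at -1/5, modulus 1/5.
The radius of convergence is the smallest modulus among the singular points: 1/5.
At the order-2 pole -1/2 set g(χ) = (χ - (-1/2))^2*f(χ) = 6/(11*(χ + 1/5)).
Order-2 pole: residue = g'(a); g'(-1/2) = -200/33, so the residue is -200/33.
At the order-1 pole -1/5 set g(χ) = (χ - (-1/5))*f(χ) = 6/(11*(χ + 1/2)**2).
Simple pole: residue = g(a) at a = -1/5, which is 200/33.
List the singular points by increasing real part (a conjugate pair: the negative imaginary part first).


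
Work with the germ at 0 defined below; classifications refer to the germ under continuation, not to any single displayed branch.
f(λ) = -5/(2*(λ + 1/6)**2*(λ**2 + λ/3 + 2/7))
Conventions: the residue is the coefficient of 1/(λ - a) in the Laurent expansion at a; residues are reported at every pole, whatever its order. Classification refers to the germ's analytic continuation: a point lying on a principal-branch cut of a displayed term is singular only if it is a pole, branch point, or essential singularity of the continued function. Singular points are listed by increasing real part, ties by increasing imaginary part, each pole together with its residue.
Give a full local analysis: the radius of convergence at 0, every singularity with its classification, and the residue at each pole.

Denominator factor (λ + 1/6)^2: pole of order 2 at -1/6, modulus 1/6.
Denominator factor (λ**2 + λ/3 + 2/7): discriminant -65/63, complex-conjugate roots (-1/6) + ((1/42)*sqrt(455))*i and (-1/6) - ((1/42)*sqrt(455))*i; poles of order 1, moduli (1/7)*sqrt(14) and (1/7)*sqrt(14).
The radius of convergence is the smallest modulus among the singular points: 1/6.
The factor λ**2 + λ/3 + 2/7 splits as (λ - a)(λ - a') with a = (-1/6) - ((1/42)*sqrt(455))*i, a' = (-1/6) + ((1/42)*sqrt(455))*i. At the order-1 pole a set g(λ) = (λ - a)*f(λ) = [-5/(2*(λ + 1/6)**2)] / (λ - a').
Simple pole: residue = g(a) at a = (-1/6) - ((1/42)*sqrt(455))*i, which is ((378/845)*sqrt(455))*i.
At the order-2 pole -1/6 set g(λ) = (λ - (-1/6))^2*f(λ) = -5/(2*(λ**2 + λ/3 + 2/7)).
Order-2 pole: residue = g'(a); g'(-1/6) = 0, so the residue is 0.
The factor λ**2 + λ/3 + 2/7 splits as (λ - a)(λ - a') with a = (-1/6) + ((1/42)*sqrt(455))*i, a' = (-1/6) - ((1/42)*sqrt(455))*i. At the order-1 pole a set g(λ) = (λ - a)*f(λ) = [-5/(2*(λ + 1/6)**2)] / (λ - a').
Simple pole: residue = g(a) at a = (-1/6) + ((1/42)*sqrt(455))*i, which is -((378/845)*sqrt(455))*i.
List the singular points by increasing real part (a conjugate pair: the negative imaginary part first).

Radius of convergence at 0: 1/6.
At (-1/6) - ((1/42)*sqrt(455))*i: a pole of order 1; residue ((378/845)*sqrt(455))*i.
At -1/6: a pole of order 2; residue 0.
At (-1/6) + ((1/42)*sqrt(455))*i: a pole of order 1; residue -((378/845)*sqrt(455))*i.


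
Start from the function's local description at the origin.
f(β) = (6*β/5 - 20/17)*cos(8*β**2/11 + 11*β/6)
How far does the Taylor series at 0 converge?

The factor cos(8*β**2/11 + 11*β/6) is entire and contributes no finite singular point.
The polynomial part has no poles.
No finite singular points: the Taylor series at 0 converges everywhere.

The radius of convergence is infinite.


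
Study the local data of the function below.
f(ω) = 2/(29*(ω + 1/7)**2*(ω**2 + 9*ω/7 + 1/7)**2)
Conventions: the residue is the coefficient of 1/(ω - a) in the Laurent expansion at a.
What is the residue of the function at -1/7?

At the order-2 pole -1/7 set g(ω) = (ω - (-1/7))^2*f(ω) = 2/(29*(ω**2 + 9*ω/7 + 1/7)**2).
Order-2 pole: residue = g'(a); g'(-1/7) = 470596/29, so the residue is 470596/29.

The residue is 470596/29.


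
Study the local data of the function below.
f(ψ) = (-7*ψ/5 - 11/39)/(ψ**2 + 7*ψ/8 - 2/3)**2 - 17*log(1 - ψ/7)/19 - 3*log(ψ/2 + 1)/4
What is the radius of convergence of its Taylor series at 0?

Denominator factor (ψ**2 + 7*ψ/8 - 2/3)^2: discriminant 659/192, real irrational roots -7/16 + (1/48)*sqrt(1977) and -7/16 - (1/48)*sqrt(1977); poles of order 2, moduli -7/16 + (1/48)*sqrt(1977) and 7/16 + (1/48)*sqrt(1977).
Branch term (-3/4)*log(1 - ψ/(-2)): its argument vanishes at ψ = -2, a logarithmic branch point, modulus 2.
Branch term (-17/19)*log(1 - ψ/(7)): its argument vanishes at ψ = 7, a logarithmic branch point, modulus 7.
The radius of convergence is the smallest modulus among the singular points: -7/16 + (1/48)*sqrt(1977).

The radius of convergence is -7/16 + (1/48)*sqrt(1977).


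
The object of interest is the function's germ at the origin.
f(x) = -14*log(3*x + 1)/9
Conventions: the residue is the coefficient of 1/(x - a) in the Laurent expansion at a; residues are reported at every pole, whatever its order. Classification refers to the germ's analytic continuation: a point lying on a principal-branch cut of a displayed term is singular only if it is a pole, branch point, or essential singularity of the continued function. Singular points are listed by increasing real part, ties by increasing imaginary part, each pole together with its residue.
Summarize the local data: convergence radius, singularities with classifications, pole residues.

Radius of convergence at 0: 1/3.
At -1/3: a logarithmic branch point.

Branch term (-14/9)*log(1 - x/(-1/3)): its argument vanishes at x = -1/3, a logarithmic branch point, modulus 1/3.
The radius of convergence is the smallest modulus among the singular points: 1/3.


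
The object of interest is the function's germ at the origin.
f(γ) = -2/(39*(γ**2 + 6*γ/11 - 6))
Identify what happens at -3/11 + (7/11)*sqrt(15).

The denominator factor γ**2 + 6*γ/11 - 6 vanishes at -3/11 + (7/11)*sqrt(15) and appears to the power 1; the numerator there equals -2/39, nonzero, and no other factor vanishes.
Hence a pole whose order is the multiplicity, 1.

The point is a pole of order 1.


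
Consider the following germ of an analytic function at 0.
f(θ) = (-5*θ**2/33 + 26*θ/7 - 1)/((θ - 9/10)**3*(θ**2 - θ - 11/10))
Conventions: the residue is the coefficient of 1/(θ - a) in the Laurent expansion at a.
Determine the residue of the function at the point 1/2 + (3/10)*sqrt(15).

The factor θ**2 - θ - 11/10 splits as (θ - a)(θ - a') with a = 1/2 + (3/10)*sqrt(15), a' = 1/2 - (3/10)*sqrt(15). At the order-1 pole a set g(θ) = (θ - a)*f(θ) = [(-5*θ**2/33 + 26*θ/7 - 1)/(θ - 9/10)**3] / (θ - a').
Simple pole: residue = g(a) at a = 1/2 + (3/10)*sqrt(15), which is 822896000/389271729 + (2272349500/3503445561)*sqrt(15).

The residue is 822896000/389271729 + (2272349500/3503445561)*sqrt(15).


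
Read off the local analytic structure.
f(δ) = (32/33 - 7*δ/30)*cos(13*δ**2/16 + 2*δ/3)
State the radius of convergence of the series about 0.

The radius of convergence is infinite.

The factor cos(13*δ**2/16 + 2*δ/3) is entire and contributes no finite singular point.
The polynomial part has no poles.
No finite singular points: the Taylor series at 0 converges everywhere.


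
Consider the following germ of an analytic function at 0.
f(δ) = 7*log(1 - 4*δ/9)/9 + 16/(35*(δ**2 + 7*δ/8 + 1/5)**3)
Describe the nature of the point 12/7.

Denominator factors: δ**2 + 7*δ/8 + 1/5 = 2273/490 at δ = 12/7 — none vanishes.
Branch term log(1 - δ/(9/4)): argument at 12/7 is 5/21, nonzero, so 12/7 is not its branch point (a point on a principal cut is still regular for the continued germ).
So the germ continues analytically to 12/7.

The point is a regular point.


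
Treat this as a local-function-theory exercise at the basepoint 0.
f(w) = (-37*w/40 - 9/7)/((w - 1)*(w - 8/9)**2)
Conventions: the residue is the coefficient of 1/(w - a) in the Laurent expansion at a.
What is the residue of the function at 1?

At the order-1 pole 1 set g(w) = (w - (1))*f(w) = (-37*w/40 - 9/7)/(w - 8/9)**2.
Simple pole: residue = g(a) at a = 1, which is -50139/280.

The residue is -50139/280.


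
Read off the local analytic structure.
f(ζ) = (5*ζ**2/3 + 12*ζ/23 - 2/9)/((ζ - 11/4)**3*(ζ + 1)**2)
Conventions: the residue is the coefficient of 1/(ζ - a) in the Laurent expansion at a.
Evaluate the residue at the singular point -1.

The residue is 137344/3493125.

At the order-2 pole -1 set g(ζ) = (ζ - (-1))^2*f(ζ) = (5*ζ**2/3 + 12*ζ/23 - 2/9)/(ζ - 11/4)**3.
Order-2 pole: residue = g'(a); g'(-1) = 137344/3493125, so the residue is 137344/3493125.


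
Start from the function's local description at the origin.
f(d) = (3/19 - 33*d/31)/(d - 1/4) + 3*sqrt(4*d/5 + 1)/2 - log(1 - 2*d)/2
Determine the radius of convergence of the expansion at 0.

The radius of convergence is 1/4.

Denominator factor (d - 1/4): pole of order 1 at 1/4, modulus 1/4.
Branch term (-1/2)*log(1 - d/(1/2)): its argument vanishes at d = 1/2, a logarithmic branch point, modulus 1/2.
Branch term (3/2)*sqrt(1 - d/(-5/4)): its argument vanishes at d = -5/4, a square-root branch point, modulus 5/4.
The radius of convergence is the smallest modulus among the singular points: 1/4.


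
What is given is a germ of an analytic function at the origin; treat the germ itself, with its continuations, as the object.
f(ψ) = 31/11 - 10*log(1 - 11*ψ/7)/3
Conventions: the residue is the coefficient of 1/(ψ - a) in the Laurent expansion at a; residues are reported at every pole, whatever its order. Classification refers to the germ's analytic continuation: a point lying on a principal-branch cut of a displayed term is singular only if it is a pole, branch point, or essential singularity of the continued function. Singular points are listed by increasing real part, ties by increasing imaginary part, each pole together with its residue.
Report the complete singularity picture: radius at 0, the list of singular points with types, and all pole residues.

Radius of convergence at 0: 7/11.
At 7/11: a logarithmic branch point.

Branch term (-10/3)*log(1 - ψ/(7/11)): its argument vanishes at ψ = 7/11, a logarithmic branch point, modulus 7/11.
The radius of convergence is the smallest modulus among the singular points: 7/11.


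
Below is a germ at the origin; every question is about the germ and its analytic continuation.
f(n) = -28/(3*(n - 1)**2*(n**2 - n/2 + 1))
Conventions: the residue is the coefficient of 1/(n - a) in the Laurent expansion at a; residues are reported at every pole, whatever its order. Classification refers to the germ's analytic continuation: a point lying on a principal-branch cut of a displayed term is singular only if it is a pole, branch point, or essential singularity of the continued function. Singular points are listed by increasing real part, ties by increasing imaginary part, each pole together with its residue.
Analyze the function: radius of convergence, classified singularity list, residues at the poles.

Radius of convergence at 0: 1.
At (1/4) - ((1/4)*sqrt(15))*i: a pole of order 1; residue (-28/9) + ((28/135)*sqrt(15))*i.
At (1/4) + ((1/4)*sqrt(15))*i: a pole of order 1; residue (-28/9) - ((28/135)*sqrt(15))*i.
At 1: a pole of order 2; residue 56/9.

Denominator factor (n**2 - n/2 + 1): discriminant -15/4, complex-conjugate roots (1/4) + ((1/4)*sqrt(15))*i and (1/4) - ((1/4)*sqrt(15))*i; poles of order 1, moduli 1 and 1.
Denominator factor (n - 1)^2: pole of order 2 at 1, modulus 1.
The radius of convergence is the smallest modulus among the singular points: 1.
The factor n**2 - n/2 + 1 splits as (n - a)(n - a') with a = (1/4) - ((1/4)*sqrt(15))*i, a' = (1/4) + ((1/4)*sqrt(15))*i. At the order-1 pole a set g(n) = (n - a)*f(n) = [-28/(3*(n - 1)**2)] / (n - a').
Simple pole: residue = g(a) at a = (1/4) - ((1/4)*sqrt(15))*i, which is (-28/9) + ((28/135)*sqrt(15))*i.
The factor n**2 - n/2 + 1 splits as (n - a)(n - a') with a = (1/4) + ((1/4)*sqrt(15))*i, a' = (1/4) - ((1/4)*sqrt(15))*i. At the order-1 pole a set g(n) = (n - a)*f(n) = [-28/(3*(n - 1)**2)] / (n - a').
Simple pole: residue = g(a) at a = (1/4) + ((1/4)*sqrt(15))*i, which is (-28/9) - ((28/135)*sqrt(15))*i.
At the order-2 pole 1 set g(n) = (n - (1))^2*f(n) = -28/(3*(n**2 - n/2 + 1)).
Order-2 pole: residue = g'(a); g'(1) = 56/9, so the residue is 56/9.
List the singular points by increasing real part (a conjugate pair: the negative imaginary part first).


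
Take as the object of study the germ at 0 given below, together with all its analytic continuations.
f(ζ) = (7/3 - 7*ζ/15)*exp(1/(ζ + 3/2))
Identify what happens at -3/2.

The exponent 1/(ζ - (-3/2)) has a pole at -3/2, so exp(1/(ζ - (-3/2))) takes every nonzero value near it: an essential singularity (not a pole of any order).

The point is an essential singularity.


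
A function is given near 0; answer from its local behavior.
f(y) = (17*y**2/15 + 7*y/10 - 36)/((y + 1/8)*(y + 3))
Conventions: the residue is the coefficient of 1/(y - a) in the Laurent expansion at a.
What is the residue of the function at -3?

The residue is 1116/115.

At the order-1 pole -3 set g(y) = (y - (-3))*f(y) = (17*y**2/15 + 7*y/10 - 36)/(y + 1/8).
Simple pole: residue = g(a) at a = -3, which is 1116/115.


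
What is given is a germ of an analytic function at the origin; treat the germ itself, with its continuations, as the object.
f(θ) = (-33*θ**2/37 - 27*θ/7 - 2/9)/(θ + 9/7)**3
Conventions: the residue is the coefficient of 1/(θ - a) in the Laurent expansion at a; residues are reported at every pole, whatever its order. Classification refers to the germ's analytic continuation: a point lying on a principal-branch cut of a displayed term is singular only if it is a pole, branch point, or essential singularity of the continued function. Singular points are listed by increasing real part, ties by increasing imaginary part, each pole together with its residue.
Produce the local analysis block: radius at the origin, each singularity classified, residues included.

Denominator factor (θ + 9/7)^3: pole of order 3 at -9/7, modulus 9/7.
The radius of convergence is the smallest modulus among the singular points: 9/7.
At the order-3 pole -9/7 set g(θ) = (θ - (-9/7))^3*f(θ) = -33*θ**2/37 - 27*θ/7 - 2/9.
Order-3 pole: residue = g''(a)/2; g''(-9/7) = -66/37, so the residue is -33/37.

Radius of convergence at 0: 9/7.
At -9/7: a pole of order 3; residue -33/37.


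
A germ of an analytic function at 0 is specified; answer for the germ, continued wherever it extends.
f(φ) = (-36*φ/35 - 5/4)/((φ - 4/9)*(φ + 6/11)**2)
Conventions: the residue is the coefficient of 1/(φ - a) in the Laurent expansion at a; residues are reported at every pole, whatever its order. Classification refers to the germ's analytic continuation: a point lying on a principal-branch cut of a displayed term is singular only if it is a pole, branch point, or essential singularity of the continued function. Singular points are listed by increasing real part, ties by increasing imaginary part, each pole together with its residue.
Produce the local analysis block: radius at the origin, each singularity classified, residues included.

Radius of convergence at 0: 4/9.
At -6/11: a pole of order 2; residue 2342439/1344560.
At 4/9: a pole of order 1; residue -2342439/1344560.

Denominator factor (φ + 6/11)^2: pole of order 2 at -6/11, modulus 6/11.
Denominator factor (φ - 4/9): pole of order 1 at 4/9, modulus 4/9.
The radius of convergence is the smallest modulus among the singular points: 4/9.
At the order-2 pole -6/11 set g(φ) = (φ - (-6/11))^2*f(φ) = (-36*φ/35 - 5/4)/(φ - 4/9).
Order-2 pole: residue = g'(a); g'(-6/11) = 2342439/1344560, so the residue is 2342439/1344560.
At the order-1 pole 4/9 set g(φ) = (φ - (4/9))*f(φ) = (-36*φ/35 - 5/4)/(φ + 6/11)**2.
Simple pole: residue = g(a) at a = 4/9, which is -2342439/1344560.
List the singular points by increasing real part (a conjugate pair: the negative imaginary part first).


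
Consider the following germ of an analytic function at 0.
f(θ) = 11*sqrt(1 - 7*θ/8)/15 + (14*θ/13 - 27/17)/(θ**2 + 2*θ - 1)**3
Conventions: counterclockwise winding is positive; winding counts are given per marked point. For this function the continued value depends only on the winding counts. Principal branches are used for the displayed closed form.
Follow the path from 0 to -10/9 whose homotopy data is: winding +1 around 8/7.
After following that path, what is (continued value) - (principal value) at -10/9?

Continued minus principal equals -(11/45)*sqrt(71).

The rational part is single-valued and drops out of the difference; each branch term changes only by its own monodromy.
(11/15)*sqrt(1 - θ/(8/7)): winding +1 is odd, the square root flips sign, contributing -2*(11/15)*sqrt(1 - (-10/9)/(8/7)) = -2*(11/15)*sqrt(71/36) = -(11/45)*sqrt(71).
Summing the contributions at θ = -10/9 gives -(11/45)*sqrt(71).


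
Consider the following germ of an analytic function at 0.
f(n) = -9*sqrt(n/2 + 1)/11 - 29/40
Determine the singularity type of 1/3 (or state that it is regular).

The point is a regular point.

There is no denominator, hence no pole anywhere.
Branch term sqrt(1 - n/(-2)): argument at 1/3 is 7/6, nonzero, so 1/3 is not its branch point (a point on a principal cut is still regular for the continued germ).
So the germ continues analytically to 1/3.


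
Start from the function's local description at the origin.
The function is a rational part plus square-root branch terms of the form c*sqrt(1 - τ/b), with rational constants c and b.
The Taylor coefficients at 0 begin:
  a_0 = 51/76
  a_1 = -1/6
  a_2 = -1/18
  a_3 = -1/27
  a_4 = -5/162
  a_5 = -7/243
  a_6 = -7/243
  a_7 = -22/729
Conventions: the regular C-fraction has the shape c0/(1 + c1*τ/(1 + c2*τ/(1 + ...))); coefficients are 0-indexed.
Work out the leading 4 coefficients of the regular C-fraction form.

The regular C-fraction coefficients are [51/76, 38/153, -89/153, -17/89].

Taylor coefficients (read off): a_0 = 51/76, a_1 = -1/6, a_2 = -1/18, a_3 = -1/27.
c0 = a_0 = 51/76. Peel one level at a time: if S = 1 + c*τ/S' with S'(0) = 1, then c is the τ-coefficient of S and S' = c*τ/(S - 1).
S_1 = c0/f = 1 + (38/153)*τ + (3382/23409)*τ^2 + ...; c1 = 38/153.
S_2 = c1*τ/(S_1 - 1) = 1 + (-89/153)*τ + (-1/9)*τ^2 + ...; c2 = -89/153.
S_3 = c2*τ/(S_2 - 1) = 1 + (-17/89)*τ + ...; c3 = -17/89.


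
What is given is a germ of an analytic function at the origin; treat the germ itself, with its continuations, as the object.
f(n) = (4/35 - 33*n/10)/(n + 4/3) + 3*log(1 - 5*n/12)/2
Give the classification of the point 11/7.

The point is a regular point.

Denominator factors: n + 4/3 = 61/21 at n = 11/7 — none vanishes.
Branch term log(1 - n/(12/5)): argument at 11/7 is 29/84, nonzero, so 11/7 is not its branch point (a point on a principal cut is still regular for the continued germ).
So the germ continues analytically to 11/7.


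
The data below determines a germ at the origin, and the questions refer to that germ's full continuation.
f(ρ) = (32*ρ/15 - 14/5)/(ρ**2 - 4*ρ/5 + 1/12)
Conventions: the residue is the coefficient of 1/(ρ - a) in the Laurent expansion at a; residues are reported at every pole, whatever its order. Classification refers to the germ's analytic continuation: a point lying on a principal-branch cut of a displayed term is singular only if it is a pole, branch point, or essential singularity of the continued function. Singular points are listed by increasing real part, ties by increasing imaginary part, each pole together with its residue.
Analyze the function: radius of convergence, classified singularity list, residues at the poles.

Radius of convergence at 0: 2/5 - (1/30)*sqrt(69).
At 2/5 - (1/30)*sqrt(69): a pole of order 1; residue 16/15 + (146/345)*sqrt(69).
At 2/5 + (1/30)*sqrt(69): a pole of order 1; residue 16/15 - (146/345)*sqrt(69).

Denominator factor (ρ**2 - 4*ρ/5 + 1/12): discriminant 23/75, real irrational roots 2/5 + (1/30)*sqrt(69) and 2/5 - (1/30)*sqrt(69); poles of order 1, moduli 2/5 + (1/30)*sqrt(69) and 2/5 - (1/30)*sqrt(69).
The radius of convergence is the smallest modulus among the singular points: 2/5 - (1/30)*sqrt(69).
The factor ρ**2 - 4*ρ/5 + 1/12 splits as (ρ - a)(ρ - a') with a = 2/5 - (1/30)*sqrt(69), a' = 2/5 + (1/30)*sqrt(69). At the order-1 pole a set g(ρ) = (ρ - a)*f(ρ) = [32*ρ/15 - 14/5] / (ρ - a').
Simple pole: residue = g(a) at a = 2/5 - (1/30)*sqrt(69), which is 16/15 + (146/345)*sqrt(69).
The factor ρ**2 - 4*ρ/5 + 1/12 splits as (ρ - a)(ρ - a') with a = 2/5 + (1/30)*sqrt(69), a' = 2/5 - (1/30)*sqrt(69). At the order-1 pole a set g(ρ) = (ρ - a)*f(ρ) = [32*ρ/15 - 14/5] / (ρ - a').
Simple pole: residue = g(a) at a = 2/5 + (1/30)*sqrt(69), which is 16/15 - (146/345)*sqrt(69).
List the singular points by increasing real part (a conjugate pair: the negative imaginary part first).


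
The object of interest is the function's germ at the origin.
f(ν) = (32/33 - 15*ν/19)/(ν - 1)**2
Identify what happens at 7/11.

The point is a regular point.

Denominator factors: ν - 1 = -4/11 at ν = 7/11 — none vanishes.
So the germ continues analytically to 7/11.


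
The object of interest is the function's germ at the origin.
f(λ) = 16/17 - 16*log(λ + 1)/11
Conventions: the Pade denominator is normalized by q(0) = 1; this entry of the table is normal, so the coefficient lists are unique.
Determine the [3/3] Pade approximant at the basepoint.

The Pade approximant has numerator coefficients [16/17, -8/187, -832/935, -56/255]; denominator coefficients [1, 3/2, 3/5, 1/20].

Taylor coefficients needed (expand at 0): a_0 = 16/17, a_1 = -16/11, a_2 = 8/11, a_3 = -16/33, a_4 = 4/11, a_5 = -16/55, a_6 = 8/33.
Write the denominator as Q(λ) = 1 + q1*λ + q2*λ^2 + q3*λ^3. Requiring Q*f - P = O(λ^7) with deg P <= 3 kills the coefficients of λ^4..λ^6 in Q*f:
  λ^4: a_4 + q1*a_3 + q2*a_2 + q3*a_1 = 0, i.e. 4/11 + (-16/33)*q1 + (8/11)*q2 + (-16/11)*q3 = 0.
  λ^5: a_5 + q1*a_4 + q2*a_3 + q3*a_2 = 0, i.e. -16/55 + (4/11)*q1 + (-16/33)*q2 + (8/11)*q3 = 0.
  λ^6: a_6 + q1*a_5 + q2*a_4 + q3*a_3 = 0, i.e. 8/33 + (-16/55)*q1 + (4/11)*q2 + (-16/33)*q3 = 0.
Solving this linear system: q1 = 3/2, q2 = 3/5, q3 = 1/20.
The numerator is Q*f truncated at degree 3: P0 = a_0 = 16/17; P1 = a_1 + q1*a_0 = -8/187; P2 = a_2 + q1*a_1 + q2*a_0 = -832/935; P3 = a_3 + q1*a_2 + q2*a_1 + q3*a_0 = -56/255.


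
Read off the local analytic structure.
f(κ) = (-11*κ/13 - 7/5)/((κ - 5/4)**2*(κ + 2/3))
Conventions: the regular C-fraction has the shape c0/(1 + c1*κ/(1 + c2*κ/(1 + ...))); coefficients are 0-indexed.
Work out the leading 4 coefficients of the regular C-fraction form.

The regular C-fraction coefficients are [-168/125, -641/910, -552453/291655, 1899330888/590203955].

Taylor coefficients (expand at 0): a_0 = -168/125, a_1 = -7692/8125, a_2 = -99942/40625, a_3 = -126339/203125.
c0 = a_0 = -168/125. Peel one level at a time: if S = 1 + c*κ/S' with S'(0) = 1, then c is the κ-coefficient of S and S' = c*κ/(S - 1).
S_1 = c0/f = 1 + (-641/910)*κ + (-552453/414050)*κ^2 + ...; c1 = -641/910.
S_2 = c1*κ/(S_1 - 1) = 1 + (-552453/291655)*κ + (62615304/10272025)*κ^2 + ...; c2 = -552453/291655.
S_3 = c2*κ/(S_2 - 1) = 1 + (1899330888/590203955)*κ + ...; c3 = 1899330888/590203955.


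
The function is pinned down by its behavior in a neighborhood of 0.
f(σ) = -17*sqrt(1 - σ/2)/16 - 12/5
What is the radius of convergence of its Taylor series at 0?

Branch term (-17/16)*sqrt(1 - σ/(2)): its argument vanishes at σ = 2, a square-root branch point, modulus 2.
The radius of convergence is the smallest modulus among the singular points: 2.

The radius of convergence is 2.


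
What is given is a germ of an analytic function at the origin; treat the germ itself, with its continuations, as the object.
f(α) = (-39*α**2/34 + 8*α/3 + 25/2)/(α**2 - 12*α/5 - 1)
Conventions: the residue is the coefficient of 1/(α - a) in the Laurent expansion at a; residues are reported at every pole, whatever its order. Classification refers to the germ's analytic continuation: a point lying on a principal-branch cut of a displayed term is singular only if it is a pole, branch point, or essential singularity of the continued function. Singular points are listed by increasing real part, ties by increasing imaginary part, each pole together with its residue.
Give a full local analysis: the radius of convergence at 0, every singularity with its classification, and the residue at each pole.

Denominator factor (α**2 - 12*α/5 - 1): discriminant 244/25, real irrational roots 6/5 + (1/5)*sqrt(61) and 6/5 - (1/5)*sqrt(61); poles of order 1, moduli 6/5 + (1/5)*sqrt(61) and -6/5 + (1/5)*sqrt(61).
The radius of convergence is the smallest modulus among the singular points: -6/5 + (1/5)*sqrt(61).
The factor α**2 - 12*α/5 - 1 splits as (α - a)(α - a') with a = 6/5 - (1/5)*sqrt(61), a' = 6/5 + (1/5)*sqrt(61). At the order-1 pole a set g(α) = (α - a)*f(α) = [-39*α**2/34 + 8*α/3 + 25/2] / (α - a').
Simple pole: residue = g(a) at a = 6/5 - (1/5)*sqrt(61), which is -11/255 - (4781/10370)*sqrt(61).
The factor α**2 - 12*α/5 - 1 splits as (α - a)(α - a') with a = 6/5 + (1/5)*sqrt(61), a' = 6/5 - (1/5)*sqrt(61). At the order-1 pole a set g(α) = (α - a)*f(α) = [-39*α**2/34 + 8*α/3 + 25/2] / (α - a').
Simple pole: residue = g(a) at a = 6/5 + (1/5)*sqrt(61), which is -11/255 + (4781/10370)*sqrt(61).
List the singular points by increasing real part (a conjugate pair: the negative imaginary part first).

Radius of convergence at 0: -6/5 + (1/5)*sqrt(61).
At 6/5 - (1/5)*sqrt(61): a pole of order 1; residue -11/255 - (4781/10370)*sqrt(61).
At 6/5 + (1/5)*sqrt(61): a pole of order 1; residue -11/255 + (4781/10370)*sqrt(61).


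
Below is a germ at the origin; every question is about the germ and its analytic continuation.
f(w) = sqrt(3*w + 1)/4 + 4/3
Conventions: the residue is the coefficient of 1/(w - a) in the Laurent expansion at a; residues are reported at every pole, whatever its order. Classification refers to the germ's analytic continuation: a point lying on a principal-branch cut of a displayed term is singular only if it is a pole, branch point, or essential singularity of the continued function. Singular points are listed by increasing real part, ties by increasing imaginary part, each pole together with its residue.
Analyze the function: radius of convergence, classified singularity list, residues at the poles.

Branch term (1/4)*sqrt(1 - w/(-1/3)): its argument vanishes at w = -1/3, a square-root branch point, modulus 1/3.
The radius of convergence is the smallest modulus among the singular points: 1/3.

Radius of convergence at 0: 1/3.
At -1/3: an algebraic (square-root) branch point.


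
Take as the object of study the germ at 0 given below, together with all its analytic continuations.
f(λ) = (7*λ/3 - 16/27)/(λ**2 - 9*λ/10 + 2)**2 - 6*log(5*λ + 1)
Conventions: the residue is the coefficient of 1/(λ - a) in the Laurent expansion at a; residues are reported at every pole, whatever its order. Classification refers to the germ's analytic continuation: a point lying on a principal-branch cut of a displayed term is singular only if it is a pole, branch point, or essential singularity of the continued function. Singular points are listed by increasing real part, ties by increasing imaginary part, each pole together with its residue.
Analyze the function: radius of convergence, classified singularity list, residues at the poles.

Denominator factor (λ**2 - 9*λ/10 + 2)^2: discriminant -719/100, complex-conjugate roots (9/20) + ((1/20)*sqrt(719))*i and (9/20) - ((1/20)*sqrt(719))*i; poles of order 2, moduli sqrt(2) and sqrt(2).
Branch term (-6)*log(1 - λ/(-1/5)): its argument vanishes at λ = -1/5, a logarithmic branch point, modulus 1/5.
The radius of convergence is the smallest modulus among the singular points: 1/5.
The branch term is analytic at (9/20) - ((1/20)*sqrt(719))*i and contributes nothing to the residue; only the rational part matters.
The factor λ**2 - 9*λ/10 + 2 splits as (λ - a)(λ - a') with a = (9/20) - ((1/20)*sqrt(719))*i, a' = (9/20) + ((1/20)*sqrt(719))*i. At the order-2 pole a set g(λ) = (λ - a)^2*(rational part) = [7*λ/3 - 16/27] / (λ - a')^2.
Order-2 pole: residue = g'(a); g'((9/20) - ((1/20)*sqrt(719))*i) = ((24700/13957947)*sqrt(719))*i, so the residue is ((24700/13957947)*sqrt(719))*i.
The branch term is analytic at (9/20) + ((1/20)*sqrt(719))*i and contributes nothing to the residue; only the rational part matters.
The factor λ**2 - 9*λ/10 + 2 splits as (λ - a)(λ - a') with a = (9/20) + ((1/20)*sqrt(719))*i, a' = (9/20) - ((1/20)*sqrt(719))*i. At the order-2 pole a set g(λ) = (λ - a)^2*(rational part) = [7*λ/3 - 16/27] / (λ - a')^2.
Order-2 pole: residue = g'(a); g'((9/20) + ((1/20)*sqrt(719))*i) = -((24700/13957947)*sqrt(719))*i, so the residue is -((24700/13957947)*sqrt(719))*i.
List the singular points by increasing real part (a conjugate pair: the negative imaginary part first).

Radius of convergence at 0: 1/5.
At -1/5: a logarithmic branch point.
At (9/20) - ((1/20)*sqrt(719))*i: a pole of order 2; residue ((24700/13957947)*sqrt(719))*i.
At (9/20) + ((1/20)*sqrt(719))*i: a pole of order 2; residue -((24700/13957947)*sqrt(719))*i.


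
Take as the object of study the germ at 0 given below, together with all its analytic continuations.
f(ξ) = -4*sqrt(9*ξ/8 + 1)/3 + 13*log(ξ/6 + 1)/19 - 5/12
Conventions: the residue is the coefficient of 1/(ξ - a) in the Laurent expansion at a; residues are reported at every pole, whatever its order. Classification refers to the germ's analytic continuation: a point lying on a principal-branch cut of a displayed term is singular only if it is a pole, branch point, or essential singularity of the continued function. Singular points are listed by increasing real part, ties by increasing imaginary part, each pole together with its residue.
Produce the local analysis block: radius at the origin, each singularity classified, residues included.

Branch term (-4/3)*sqrt(1 - ξ/(-8/9)): its argument vanishes at ξ = -8/9, a square-root branch point, modulus 8/9.
Branch term (13/19)*log(1 - ξ/(-6)): its argument vanishes at ξ = -6, a logarithmic branch point, modulus 6.
The radius of convergence is the smallest modulus among the singular points: 8/9.
List the singular points by increasing real part (a conjugate pair: the negative imaginary part first).

Radius of convergence at 0: 8/9.
At -6: a logarithmic branch point.
At -8/9: an algebraic (square-root) branch point.


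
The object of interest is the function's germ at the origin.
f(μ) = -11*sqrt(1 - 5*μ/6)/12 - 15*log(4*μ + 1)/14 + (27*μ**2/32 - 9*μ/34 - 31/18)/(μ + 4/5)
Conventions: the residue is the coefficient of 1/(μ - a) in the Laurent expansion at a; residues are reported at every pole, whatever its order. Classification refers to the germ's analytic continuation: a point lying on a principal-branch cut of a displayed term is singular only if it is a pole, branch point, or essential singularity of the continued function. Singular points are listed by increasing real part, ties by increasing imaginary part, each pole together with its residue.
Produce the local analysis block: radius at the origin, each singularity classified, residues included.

Radius of convergence at 0: 1/4.
At -4/5: a pole of order 1; residue -3712/3825.
At -1/4: a logarithmic branch point.
At 6/5: an algebraic (square-root) branch point.

Denominator factor (μ + 4/5): pole of order 1 at -4/5, modulus 4/5.
Branch term (-15/14)*log(1 - μ/(-1/4)): its argument vanishes at μ = -1/4, a logarithmic branch point, modulus 1/4.
Branch term (-11/12)*sqrt(1 - μ/(6/5)): its argument vanishes at μ = 6/5, a square-root branch point, modulus 6/5.
The radius of convergence is the smallest modulus among the singular points: 1/4.
The branch terms are analytic at -4/5 and contribute nothing to the residue; only the rational part matters.
At the order-1 pole -4/5 set g(μ) = (μ - (-4/5))*(rational part) = 27*μ**2/32 - 9*μ/34 - 31/18.
Simple pole: residue = g(a) at a = -4/5, which is -3712/3825.
List the singular points by increasing real part (a conjugate pair: the negative imaginary part first).


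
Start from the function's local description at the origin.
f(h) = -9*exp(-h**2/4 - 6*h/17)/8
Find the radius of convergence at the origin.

The factor exp(-h**2/4 - 6*h/17) is entire and contributes no finite singular point.
The polynomial part has no poles.
No finite singular points: the Taylor series at 0 converges everywhere.

The radius of convergence is infinite.


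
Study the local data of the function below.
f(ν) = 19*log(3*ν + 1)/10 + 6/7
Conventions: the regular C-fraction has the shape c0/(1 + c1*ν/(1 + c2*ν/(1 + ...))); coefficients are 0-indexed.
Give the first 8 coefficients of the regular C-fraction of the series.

The regular C-fraction coefficients are [6/7, -133/20, 163/20, 15/163, 459/326, 326/765, 1643/1530, 12393/23002].

Taylor coefficients (expand at 0): a_0 = 6/7, a_1 = 57/10, a_2 = -171/20, a_3 = 171/10, a_4 = -1539/40, a_5 = 4617/50, a_6 = -4617/20, a_7 = 41553/70.
c0 = a_0 = 6/7. Peel one level at a time: if S = 1 + c*ν/S' with S'(0) = 1, then c is the ν-coefficient of S and S' = c*ν/(S - 1).
S_1 = c0/f = 1 + (-133/20)*ν + (21679/400)*ν^2 + ...; c1 = -133/20.
S_2 = c1*ν/(S_1 - 1) = 1 + (163/20)*ν + (-3/4)*ν^2 + ...; c2 = 163/20.
S_3 = c2*ν/(S_2 - 1) = 1 + (15/163)*ν + (-6885/53138)*ν^2 + ...; c3 = 15/163.
S_4 = c3*ν/(S_3 - 1) = 1 + (459/326)*ν + (-3/5)*ν^2 + ...; c4 = 459/326.
S_5 = c4*ν/(S_4 - 1) = 1 + (326/765)*ν + (-267809/585225)*ν^2 + ...; c5 = 326/765.
S_6 = c5*ν/(S_5 - 1) = 1 + (1643/1530)*ν + (-81/140)*ν^2 + ...; c6 = 1643/1530.
S_7 = c6*ν/(S_6 - 1) = 1 + (12393/23002)*ν + ...; c7 = 12393/23002.


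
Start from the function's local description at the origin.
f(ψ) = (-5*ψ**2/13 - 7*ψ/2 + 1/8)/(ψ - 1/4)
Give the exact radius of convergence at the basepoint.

The radius of convergence is 1/4.

Denominator factor (ψ - 1/4): pole of order 1 at 1/4, modulus 1/4.
The radius of convergence is the smallest modulus among the singular points: 1/4.


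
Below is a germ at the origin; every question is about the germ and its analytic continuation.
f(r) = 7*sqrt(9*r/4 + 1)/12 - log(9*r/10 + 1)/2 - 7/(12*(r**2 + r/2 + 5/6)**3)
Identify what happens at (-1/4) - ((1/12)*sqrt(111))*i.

The point is a pole of order 3.

The denominator factor r**2 + r/2 + 5/6 vanishes at (-1/4) - ((1/12)*sqrt(111))*i and appears to the power 3; the numerator there equals -7/12, nonzero, and no other factor vanishes.
The branch terms are analytic at this point.
Hence a pole whose order is the multiplicity, 3.


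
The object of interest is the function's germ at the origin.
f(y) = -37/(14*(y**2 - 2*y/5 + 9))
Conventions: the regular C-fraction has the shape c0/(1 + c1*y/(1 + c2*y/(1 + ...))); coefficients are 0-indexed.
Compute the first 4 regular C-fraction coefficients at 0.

The regular C-fraction coefficients are [-37/126, -2/45, 5/2, -5/2].

Taylor coefficients (expand at 0): a_0 = -37/126, a_1 = -37/2835, a_2 = 8177/255150, a_3 = 16502/5740875.
c0 = a_0 = -37/126. Peel one level at a time: if S = 1 + c*y/S' with S'(0) = 1, then c is the y-coefficient of S and S' = c*y/(S - 1).
S_1 = c0/f = 1 + (-2/45)*y + (1/9)*y^2 + ...; c1 = -2/45.
S_2 = c1*y/(S_1 - 1) = 1 + (5/2)*y + (25/4)*y^2 + ...; c2 = 5/2.
S_3 = c2*y/(S_2 - 1) = 1 + (-5/2)*y + ...; c3 = -5/2.


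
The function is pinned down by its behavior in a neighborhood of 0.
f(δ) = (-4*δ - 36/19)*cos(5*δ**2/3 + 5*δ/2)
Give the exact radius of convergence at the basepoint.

The factor cos(5*δ**2/3 + 5*δ/2) is entire and contributes no finite singular point.
The polynomial part has no poles.
No finite singular points: the Taylor series at 0 converges everywhere.

The radius of convergence is infinite.


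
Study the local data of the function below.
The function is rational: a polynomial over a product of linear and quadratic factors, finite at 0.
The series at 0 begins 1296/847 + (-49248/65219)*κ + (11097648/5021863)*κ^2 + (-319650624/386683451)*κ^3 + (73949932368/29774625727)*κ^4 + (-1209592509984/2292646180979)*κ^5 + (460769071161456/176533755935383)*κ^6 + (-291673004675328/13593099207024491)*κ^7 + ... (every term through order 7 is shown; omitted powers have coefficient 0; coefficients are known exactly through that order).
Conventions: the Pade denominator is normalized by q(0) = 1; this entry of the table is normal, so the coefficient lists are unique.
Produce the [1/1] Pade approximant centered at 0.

The Pade approximant has numerator coefficients [1296/847, 659016/177023]; denominator coefficients [1, 8563/2926].

Taylor coefficients needed (read off): a_0 = 1296/847, a_1 = -49248/65219, a_2 = 11097648/5021863.
Write the denominator as Q(κ) = 1 + q1*κ. Requiring Q*f - P = O(κ^3) with deg P <= 1 kills the coefficients of κ^2..κ^2 in Q*f:
  κ^2: a_2 + q1*a_1 = 0, i.e. 11097648/5021863 + (-49248/65219)*q1 = 0.
Solving this linear system: q1 = 8563/2926.
The numerator is Q*f truncated at degree 1: P0 = a_0 = 1296/847; P1 = a_1 + q1*a_0 = 659016/177023.


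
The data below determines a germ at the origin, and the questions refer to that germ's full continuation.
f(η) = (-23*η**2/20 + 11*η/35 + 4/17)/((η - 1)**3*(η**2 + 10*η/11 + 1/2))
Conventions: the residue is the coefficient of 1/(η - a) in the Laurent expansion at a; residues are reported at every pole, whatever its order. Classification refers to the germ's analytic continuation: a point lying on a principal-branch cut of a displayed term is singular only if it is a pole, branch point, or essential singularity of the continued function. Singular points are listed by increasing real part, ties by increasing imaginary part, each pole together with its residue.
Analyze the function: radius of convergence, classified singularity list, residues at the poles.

Denominator factor (η - 1)^3: pole of order 3 at 1, modulus 1.
Denominator factor (η**2 + 10*η/11 + 1/2): discriminant -142/121, complex-conjugate roots (-5/11) + ((1/22)*sqrt(142))*i and (-5/11) - ((1/22)*sqrt(142))*i; poles of order 1, moduli (1/2)*sqrt(2) and (1/2)*sqrt(2).
The radius of convergence is the smallest modulus among the singular points: (1/2)*sqrt(2).
The factor η**2 + 10*η/11 + 1/2 splits as (η - a)(η - a') with a = (-5/11) - ((1/22)*sqrt(142))*i, a' = (-5/11) + ((1/22)*sqrt(142))*i. At the order-1 pole a set g(η) = (η - a)*f(η) = [(-23*η**2/20 + 11*η/35 + 4/17)/(η - 1)**3] / (η - a').
Simple pole: residue = g(a) at a = (-5/11) - ((1/22)*sqrt(142))*i, which is (-6529897/50618180) + ((144229811/12578617730)*sqrt(142))*i.
The factor η**2 + 10*η/11 + 1/2 splits as (η - a)(η - a') with a = (-5/11) + ((1/22)*sqrt(142))*i, a' = (-5/11) - ((1/22)*sqrt(142))*i. At the order-1 pole a set g(η) = (η - a)*f(η) = [(-23*η**2/20 + 11*η/35 + 4/17)/(η - 1)**3] / (η - a').
Simple pole: residue = g(a) at a = (-5/11) + ((1/22)*sqrt(142))*i, which is (-6529897/50618180) - ((144229811/12578617730)*sqrt(142))*i.
At the order-3 pole 1 set g(η) = (η - (1))^3*f(η) = (-23*η**2/20 + 11*η/35 + 4/17)/(η**2 + 10*η/11 + 1/2).
Order-3 pole: residue = g''(a)/2; g''(1) = 6529897/12654545, so the residue is 6529897/25309090.
List the singular points by increasing real part (a conjugate pair: the negative imaginary part first).

Radius of convergence at 0: (1/2)*sqrt(2).
At (-5/11) - ((1/22)*sqrt(142))*i: a pole of order 1; residue (-6529897/50618180) + ((144229811/12578617730)*sqrt(142))*i.
At (-5/11) + ((1/22)*sqrt(142))*i: a pole of order 1; residue (-6529897/50618180) - ((144229811/12578617730)*sqrt(142))*i.
At 1: a pole of order 3; residue 6529897/25309090.
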